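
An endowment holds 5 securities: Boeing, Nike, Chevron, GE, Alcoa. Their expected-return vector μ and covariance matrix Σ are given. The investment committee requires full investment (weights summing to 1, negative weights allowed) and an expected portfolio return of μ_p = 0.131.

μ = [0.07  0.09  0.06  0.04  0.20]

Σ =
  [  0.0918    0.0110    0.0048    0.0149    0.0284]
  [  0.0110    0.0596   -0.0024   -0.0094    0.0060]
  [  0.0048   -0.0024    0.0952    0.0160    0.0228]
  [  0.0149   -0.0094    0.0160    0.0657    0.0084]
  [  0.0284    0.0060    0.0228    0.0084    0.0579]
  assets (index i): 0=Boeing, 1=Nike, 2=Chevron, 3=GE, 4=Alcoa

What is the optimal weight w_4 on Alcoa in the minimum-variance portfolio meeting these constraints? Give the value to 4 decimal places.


0.4696

u=Σ⁻¹μ = [-0.5939  1.3271  -0.2667  0.5335  3.6357]
v=Σ⁻¹𝟙 = [3.2248  17.7505  6.1395  14.3381  9.3522]
a=μᵀu=0.810331  b=𝟙ᵀu=4.635611  c=𝟙ᵀv=50.805074  D=ac−b²=19.680029
λ₁=(c·0.131−b)/D = (50.805074·0.131−4.635611)/19.680029 = 0.102635
λ₂=(a−b·0.131)/D = (0.810331−4.635611·0.131)/19.680029 = 0.010318
w* = 0.102635·u + 0.010318·v:
  w_0 = 0.102635·-0.5939 + 0.010318·3.2248 = -0.0277  (Boeing)
  w_1 = 0.102635·1.3271 + 0.010318·17.7505 = 0.3194  (Nike)
  w_2 = 0.102635·-0.2667 + 0.010318·6.1395 = 0.0360  (Chevron)
  w_3 = 0.102635·0.5335 + 0.010318·14.3381 = 0.2027  (GE)
  w_4 = 0.102635·3.6357 + 0.010318·9.3522 = 0.4696  (Alcoa)
Σw_i=1.0000  μᵀw=0.1310
σ²=wᵀΣw=λ₁·μ_p+λ₂ = 0.102635·0.131 + 0.010318 = 0.023764 ≈ 0.0238


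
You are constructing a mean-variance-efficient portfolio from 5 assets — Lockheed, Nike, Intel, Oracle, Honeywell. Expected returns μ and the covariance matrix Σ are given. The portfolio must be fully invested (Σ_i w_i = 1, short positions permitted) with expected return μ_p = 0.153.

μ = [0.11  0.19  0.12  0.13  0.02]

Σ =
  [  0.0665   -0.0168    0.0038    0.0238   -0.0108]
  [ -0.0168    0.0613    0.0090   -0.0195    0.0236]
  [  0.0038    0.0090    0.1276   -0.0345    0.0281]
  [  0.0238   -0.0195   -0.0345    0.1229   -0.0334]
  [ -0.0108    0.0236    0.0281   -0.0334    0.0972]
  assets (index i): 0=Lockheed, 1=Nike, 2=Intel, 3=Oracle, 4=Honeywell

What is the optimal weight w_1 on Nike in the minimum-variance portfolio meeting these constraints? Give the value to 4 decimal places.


p=Σ⁻¹μ = [2.0295  4.1197  1.0803  1.5245  -0.3575]
q=Σ⁻¹𝟙 = [16.7190  20.2165  7.2602  12.7299  9.5126]
a=μᵀp=1.326665  b=𝟙ᵀp=8.396593  c=𝟙ᵀq=66.438204  D=ac−b²=17.638433
λ₁=(c·0.153−b)/D = (66.438204·0.153−8.396593)/17.638433 = 0.100261
λ₂=(a−b·0.153)/D = (1.326665−8.396593·0.153)/17.638433 = 0.002380
w* = 0.100261·p + 0.002380·q:
  w_0 = 0.100261·2.0295 + 0.002380·16.7190 = 0.2433  (Lockheed)
  w_1 = 0.100261·4.1197 + 0.002380·20.2165 = 0.4612  (Nike)
  w_2 = 0.100261·1.0803 + 0.002380·7.2602 = 0.1256  (Intel)
  w_3 = 0.100261·1.5245 + 0.002380·12.7299 = 0.1832  (Oracle)
  w_4 = 0.100261·-0.3575 + 0.002380·9.5126 = -0.0132  (Honeywell)
Σw_i=1.0000  μᵀw=0.1530
σ²=wᵀΣw=λ₁·μ_p+λ₂ = 0.100261·0.153 + 0.002380 = 0.017720 ≈ 0.0177

0.4612


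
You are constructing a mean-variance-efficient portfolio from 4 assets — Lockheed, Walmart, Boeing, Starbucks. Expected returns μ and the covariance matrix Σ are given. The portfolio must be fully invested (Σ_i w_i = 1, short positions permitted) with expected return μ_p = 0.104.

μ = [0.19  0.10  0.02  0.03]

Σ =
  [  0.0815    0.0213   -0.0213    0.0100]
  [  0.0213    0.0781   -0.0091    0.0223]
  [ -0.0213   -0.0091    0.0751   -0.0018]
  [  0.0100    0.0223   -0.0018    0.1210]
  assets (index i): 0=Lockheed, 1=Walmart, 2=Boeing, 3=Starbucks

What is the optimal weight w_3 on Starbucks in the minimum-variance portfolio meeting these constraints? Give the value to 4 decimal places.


u=Σ⁻¹μ = [2.4128  0.7657  1.0416  -0.0771]
v=Σ⁻¹𝟙 = [13.9316  9.5604  18.5602  5.6272]
a=μᵀu=0.553532  b=𝟙ᵀu=4.143061  c=𝟙ᵀv=47.679422  D=ac−b²=9.227146
λ₁=(c·0.104−b)/D = (47.679422·0.104−4.143061)/9.227146 = 0.088391
λ₂=(a−b·0.104)/D = (0.553532−4.143061·0.104)/9.227146 = 0.013293
w* = 0.088391·u + 0.013293·v:
  w_0 = 0.088391·2.4128 + 0.013293·13.9316 = 0.3985  (Lockheed)
  w_1 = 0.088391·0.7657 + 0.013293·9.5604 = 0.1948  (Walmart)
  w_2 = 0.088391·1.0416 + 0.013293·18.5602 = 0.3388  (Boeing)
  w_3 = 0.088391·-0.0771 + 0.013293·5.6272 = 0.0680  (Starbucks)
Σw_i=1.0000  μᵀw=0.1040
σ²=wᵀΣw=λ₁·μ_p+λ₂ = 0.088391·0.104 + 0.013293 = 0.022485 ≈ 0.0225

0.0680


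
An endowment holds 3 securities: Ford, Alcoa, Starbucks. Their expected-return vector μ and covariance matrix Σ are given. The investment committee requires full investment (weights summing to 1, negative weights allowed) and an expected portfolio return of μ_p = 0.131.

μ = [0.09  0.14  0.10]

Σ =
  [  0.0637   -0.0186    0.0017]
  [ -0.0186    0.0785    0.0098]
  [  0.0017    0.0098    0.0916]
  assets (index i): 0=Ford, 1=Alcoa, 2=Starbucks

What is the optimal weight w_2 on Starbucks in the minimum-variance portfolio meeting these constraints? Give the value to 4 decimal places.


0.0068

p=Σ⁻¹μ = [2.0215  2.1597  0.8231]
q=Σ⁻¹𝟙 = [20.2659  16.4444  8.7816]
a=μᵀp=0.566602  b=𝟙ᵀp=5.004306  c=𝟙ᵀq=45.491881  D=ac−b²=0.732712
λ₁=(c·0.131−b)/D = (45.491881·0.131−5.004306)/0.732712 = 1.303555
λ₂=(a−b·0.131)/D = (0.566602−5.004306·0.131)/0.732712 = -0.121415
w* = 1.303555·p + -0.121415·q:
  w_0 = 1.303555·2.0215 + -0.121415·20.2659 = 0.1746  (Ford)
  w_1 = 1.303555·2.1597 + -0.121415·16.4444 = 0.8186  (Alcoa)
  w_2 = 1.303555·0.8231 + -0.121415·8.7816 = 0.0068  (Starbucks)
Σw_i=1.0000  μᵀw=0.1310
σ²=wᵀΣw=λ₁·μ_p+λ₂ = 1.303555·0.131 + -0.121415 = 0.049351 ≈ 0.0494


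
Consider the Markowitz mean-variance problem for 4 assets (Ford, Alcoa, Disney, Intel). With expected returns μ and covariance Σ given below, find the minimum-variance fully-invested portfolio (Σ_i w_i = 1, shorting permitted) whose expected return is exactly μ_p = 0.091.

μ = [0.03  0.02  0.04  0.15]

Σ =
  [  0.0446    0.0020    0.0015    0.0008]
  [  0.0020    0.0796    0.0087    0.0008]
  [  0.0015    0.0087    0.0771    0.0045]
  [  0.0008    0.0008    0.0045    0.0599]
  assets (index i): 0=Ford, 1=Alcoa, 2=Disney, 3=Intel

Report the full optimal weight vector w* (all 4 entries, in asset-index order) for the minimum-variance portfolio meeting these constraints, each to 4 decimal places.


0.2547  0.1071  0.1319  0.5063

p=Σ⁻¹μ = [0.6090  0.1736  0.3433  2.4679]
q=Σ⁻¹𝟙 = [21.3115  10.7306  10.4411  15.4822]
a=μᵀp=0.405666  b=𝟙ᵀp=3.593923  c=𝟙ᵀq=57.965285  D=ac−b²=10.598266
λ₁=(c·0.091−b)/D = (57.965285·0.091−3.593923)/10.598266 = 0.158603
λ₂=(a−b·0.091)/D = (0.405666−3.593923·0.091)/10.598266 = 0.007418
w* = 0.158603·p + 0.007418·q:
  w_0 = 0.158603·0.6090 + 0.007418·21.3115 = 0.2547  (Ford)
  w_1 = 0.158603·0.1736 + 0.007418·10.7306 = 0.1071  (Alcoa)
  w_2 = 0.158603·0.3433 + 0.007418·10.4411 = 0.1319  (Disney)
  w_3 = 0.158603·2.4679 + 0.007418·15.4822 = 0.5063  (Intel)
Σw_i=1.0000  μᵀw=0.0910
σ²=wᵀΣw=λ₁·μ_p+λ₂ = 0.158603·0.091 + 0.007418 = 0.021851 ≈ 0.0219


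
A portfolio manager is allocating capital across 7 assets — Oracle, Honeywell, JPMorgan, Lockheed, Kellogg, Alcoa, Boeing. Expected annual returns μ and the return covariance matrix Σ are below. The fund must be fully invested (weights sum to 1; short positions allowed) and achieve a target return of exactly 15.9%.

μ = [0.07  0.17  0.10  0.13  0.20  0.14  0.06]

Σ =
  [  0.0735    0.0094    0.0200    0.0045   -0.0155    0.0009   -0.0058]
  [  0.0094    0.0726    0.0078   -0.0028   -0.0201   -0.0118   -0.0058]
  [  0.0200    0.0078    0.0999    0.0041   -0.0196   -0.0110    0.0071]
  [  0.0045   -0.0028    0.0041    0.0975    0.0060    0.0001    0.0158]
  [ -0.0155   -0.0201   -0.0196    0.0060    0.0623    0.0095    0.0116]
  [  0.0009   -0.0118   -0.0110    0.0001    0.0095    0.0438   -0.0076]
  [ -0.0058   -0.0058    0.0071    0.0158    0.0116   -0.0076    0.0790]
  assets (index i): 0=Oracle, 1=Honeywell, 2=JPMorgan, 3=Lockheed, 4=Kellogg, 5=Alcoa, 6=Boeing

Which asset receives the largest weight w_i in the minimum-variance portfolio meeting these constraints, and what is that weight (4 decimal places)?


x=Σ⁻¹μ = [0.8462  3.9804  1.7472  0.9791  4.4952  3.7937  0.4659]
y=Σ⁻¹𝟙 = [12.3938  23.2036  12.3236  6.3875  23.1736  29.0116  12.2749]
a=μᵀx=2.496019  b=𝟙ᵀx=16.307748  c=𝟙ᵀy=118.768615  D=ac−b²=30.506088
λ₁=(c·0.159−b)/D = (118.768615·0.159−16.307748)/30.506088 = 0.084457
λ₂=(a−b·0.159)/D = (2.496019−16.307748·0.159)/30.506088 = -0.003177
w* = 0.084457·x + -0.003177·y:
  w_0 = 0.084457·0.8462 + -0.003177·12.3938 = 0.0321  (Oracle)
  w_1 = 0.084457·3.9804 + -0.003177·23.2036 = 0.2625  (Honeywell)
  w_2 = 0.084457·1.7472 + -0.003177·12.3236 = 0.1084  (JPMorgan)
  w_3 = 0.084457·0.9791 + -0.003177·6.3875 = 0.0624  (Lockheed)
  w_4 = 0.084457·4.4952 + -0.003177·23.1736 = 0.3060  (Kellogg)
  w_5 = 0.084457·3.7937 + -0.003177·29.0116 = 0.2282  (Alcoa)
  w_6 = 0.084457·0.4659 + -0.003177·12.2749 = 0.0004  (Boeing)
Σw_i=1.0000  μᵀw=0.1590
σ²=wᵀΣw=λ₁·μ_p+λ₂ = 0.084457·0.159 + -0.003177 = 0.010252 ≈ 0.0103

Kellogg (0.3060)


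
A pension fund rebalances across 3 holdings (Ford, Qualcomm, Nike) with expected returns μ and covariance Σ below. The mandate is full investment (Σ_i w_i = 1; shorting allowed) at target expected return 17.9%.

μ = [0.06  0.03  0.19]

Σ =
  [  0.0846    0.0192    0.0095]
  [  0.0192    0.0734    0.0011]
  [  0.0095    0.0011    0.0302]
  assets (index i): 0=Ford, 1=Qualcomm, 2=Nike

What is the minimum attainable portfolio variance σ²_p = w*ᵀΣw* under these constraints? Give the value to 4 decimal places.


0.0267

x=Σ⁻¹μ = [-0.0742  0.3337  6.3026]
y=Σ⁻¹𝟙 = [5.7029  11.6692  30.8936]
a=μᵀx=1.203048  b=𝟙ᵀx=6.562032  c=𝟙ᵀy=48.265694  D=ac−b²=15.005695
λ₁=(c·0.179−b)/D = (48.265694·0.179−6.562032)/15.005695 = 0.138449
λ₂=(a−b·0.179)/D = (1.203048−6.562032·0.179)/15.005695 = 0.001896
w* = 0.138449·x + 0.001896·y:
  w_0 = 0.138449·-0.0742 + 0.001896·5.7029 = 0.0005  (Ford)
  w_1 = 0.138449·0.3337 + 0.001896·11.6692 = 0.0683  (Qualcomm)
  w_2 = 0.138449·6.3026 + 0.001896·30.8936 = 0.9312  (Nike)
Σw_i=1.0000  μᵀw=0.1790
σ²=wᵀΣw=λ₁·μ_p+λ₂ = 0.138449·0.179 + 0.001896 = 0.026678 ≈ 0.0267


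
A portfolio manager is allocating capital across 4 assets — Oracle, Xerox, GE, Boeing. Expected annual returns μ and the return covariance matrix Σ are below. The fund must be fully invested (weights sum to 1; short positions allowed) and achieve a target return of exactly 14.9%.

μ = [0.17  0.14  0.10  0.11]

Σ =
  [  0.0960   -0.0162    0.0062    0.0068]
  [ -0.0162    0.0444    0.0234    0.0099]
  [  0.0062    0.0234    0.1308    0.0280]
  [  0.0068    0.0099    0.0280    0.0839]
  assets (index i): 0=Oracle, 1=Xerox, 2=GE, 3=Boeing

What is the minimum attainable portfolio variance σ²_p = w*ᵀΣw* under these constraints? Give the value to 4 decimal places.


g=Σ⁻¹μ = [2.4064  3.9850  -0.2161  0.7180]
h=Σ⁻¹𝟙 = [14.1554  25.6008  0.7917  7.4866]
a=μᵀg=1.024349  b=𝟙ᵀg=6.893216  c=𝟙ᵀh=48.034444  D=ac−b²=1.687616
λ₁=(c·0.149−b)/D = (48.034444·0.149−6.893216)/1.687616 = 0.156384
λ₂=(a−b·0.149)/D = (1.024349−6.893216·0.149)/1.687616 = -0.001624
w* = 0.156384·g + -0.001624·h:
  w_0 = 0.156384·2.4064 + -0.001624·14.1554 = 0.3533  (Oracle)
  w_1 = 0.156384·3.9850 + -0.001624·25.6008 = 0.5816  (Xerox)
  w_2 = 0.156384·-0.2161 + -0.001624·0.7917 = -0.0351  (GE)
  w_3 = 0.156384·0.7180 + -0.001624·7.4866 = 0.1001  (Boeing)
Σw_i=1.0000  μᵀw=0.1490
σ²=wᵀΣw=λ₁·μ_p+λ₂ = 0.156384·0.149 + -0.001624 = 0.021678 ≈ 0.0217

0.0217


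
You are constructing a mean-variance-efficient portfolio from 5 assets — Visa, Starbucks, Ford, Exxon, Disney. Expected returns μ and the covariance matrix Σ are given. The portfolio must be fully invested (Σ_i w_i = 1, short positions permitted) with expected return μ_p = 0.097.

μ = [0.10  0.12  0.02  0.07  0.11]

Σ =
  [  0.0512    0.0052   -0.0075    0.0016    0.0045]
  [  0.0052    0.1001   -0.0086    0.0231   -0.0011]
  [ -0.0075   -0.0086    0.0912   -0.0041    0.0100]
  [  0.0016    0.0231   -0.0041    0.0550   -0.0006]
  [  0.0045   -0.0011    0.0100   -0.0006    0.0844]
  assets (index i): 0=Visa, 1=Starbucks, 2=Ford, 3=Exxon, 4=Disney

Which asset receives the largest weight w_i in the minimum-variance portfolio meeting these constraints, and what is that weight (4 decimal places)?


Visa (0.3509)

p=Σ⁻¹μ = [1.7788  0.9520  0.3643  0.8612  1.1838]
q=Σ⁻¹𝟙 = [19.4205  6.5102  12.8523  15.9442  9.4883]
a=μᵀp=0.489912  b=𝟙ᵀp=5.140126  c=𝟙ᵀq=64.215485  D=ac−b²=5.039063
λ₁=(c·0.097−b)/D = (64.215485·0.097−5.140126)/5.039063 = 0.216067
λ₂=(a−b·0.097)/D = (0.489912−5.140126·0.097)/5.039063 = -0.001723
w* = 0.216067·p + -0.001723·q:
  w_0 = 0.216067·1.7788 + -0.001723·19.4205 = 0.3509  (Visa)
  w_1 = 0.216067·0.9520 + -0.001723·6.5102 = 0.1945  (Starbucks)
  w_2 = 0.216067·0.3643 + -0.001723·12.8523 = 0.0566  (Ford)
  w_3 = 0.216067·0.8612 + -0.001723·15.9442 = 0.1586  (Exxon)
  w_4 = 0.216067·1.1838 + -0.001723·9.4883 = 0.2394  (Disney)
Σw_i=1.0000  μᵀw=0.0970
σ²=wᵀΣw=λ₁·μ_p+λ₂ = 0.216067·0.097 + -0.001723 = 0.019236 ≈ 0.0192


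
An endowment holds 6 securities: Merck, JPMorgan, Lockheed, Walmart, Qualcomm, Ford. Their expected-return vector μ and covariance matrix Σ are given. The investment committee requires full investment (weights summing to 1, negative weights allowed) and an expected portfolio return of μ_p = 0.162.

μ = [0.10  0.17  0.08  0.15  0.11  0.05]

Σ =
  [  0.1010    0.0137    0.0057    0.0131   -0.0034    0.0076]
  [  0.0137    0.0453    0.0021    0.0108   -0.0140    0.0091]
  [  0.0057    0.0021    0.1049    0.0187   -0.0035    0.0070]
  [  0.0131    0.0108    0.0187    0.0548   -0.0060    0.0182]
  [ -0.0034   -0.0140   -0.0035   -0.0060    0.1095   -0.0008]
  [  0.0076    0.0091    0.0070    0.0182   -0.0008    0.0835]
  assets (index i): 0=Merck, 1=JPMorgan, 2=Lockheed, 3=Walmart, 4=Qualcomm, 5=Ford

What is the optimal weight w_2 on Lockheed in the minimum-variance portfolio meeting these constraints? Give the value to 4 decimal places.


g=Σ⁻¹μ = [0.2711  3.7142  0.3750  2.0893  1.6121  -0.3020]
h=Σ⁻¹𝟙 = [5.4037  20.3887  7.0812  9.6963  12.7134  6.6769]
a=μᵀg=1.164147  b=𝟙ᵀg=7.759701  c=𝟙ᵀh=61.960192  D=ac−b²=11.917801
λ₁=(c·0.162−b)/D = (61.960192·0.162−7.759701)/11.917801 = 0.191130
λ₂=(a−b·0.162)/D = (1.164147−7.759701·0.162)/11.917801 = -0.007797
w* = 0.191130·g + -0.007797·h:
  w_0 = 0.191130·0.2711 + -0.007797·5.4037 = 0.0097  (Merck)
  w_1 = 0.191130·3.7142 + -0.007797·20.3887 = 0.5509  (JPMorgan)
  w_2 = 0.191130·0.3750 + -0.007797·7.0812 = 0.0165  (Lockheed)
  w_3 = 0.191130·2.0893 + -0.007797·9.6963 = 0.3237  (Walmart)
  w_4 = 0.191130·1.6121 + -0.007797·12.7134 = 0.2090  (Qualcomm)
  w_5 = 0.191130·-0.3020 + -0.007797·6.6769 = -0.1098  (Ford)
Σw_i=1.0000  μᵀw=0.1620
σ²=wᵀΣw=λ₁·μ_p+λ₂ = 0.191130·0.162 + -0.007797 = 0.023166 ≈ 0.0232

0.0165


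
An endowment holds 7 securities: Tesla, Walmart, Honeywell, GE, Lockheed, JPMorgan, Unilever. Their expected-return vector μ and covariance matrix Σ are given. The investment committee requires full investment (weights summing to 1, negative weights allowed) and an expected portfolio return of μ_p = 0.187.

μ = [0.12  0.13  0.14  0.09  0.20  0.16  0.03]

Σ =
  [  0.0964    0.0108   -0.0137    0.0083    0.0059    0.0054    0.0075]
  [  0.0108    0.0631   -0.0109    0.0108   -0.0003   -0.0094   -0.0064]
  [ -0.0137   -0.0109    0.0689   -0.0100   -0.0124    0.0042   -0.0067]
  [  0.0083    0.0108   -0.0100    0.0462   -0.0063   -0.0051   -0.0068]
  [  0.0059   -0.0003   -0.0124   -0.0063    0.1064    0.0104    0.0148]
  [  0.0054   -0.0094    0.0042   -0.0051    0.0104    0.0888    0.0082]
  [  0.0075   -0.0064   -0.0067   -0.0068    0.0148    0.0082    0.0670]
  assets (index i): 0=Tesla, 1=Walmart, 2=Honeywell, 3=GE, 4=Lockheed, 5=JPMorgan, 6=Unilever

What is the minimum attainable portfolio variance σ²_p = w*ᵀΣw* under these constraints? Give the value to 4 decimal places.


0.0277

g=Σ⁻¹μ = [0.9740  2.3444  3.2828  2.4809  2.1323  1.6852  0.4655]
h=Σ⁻¹𝟙 = [7.1351  17.8066  25.5651  26.8422  10.1727  10.2272  17.6096]
a=μᵀg=1.814594  b=𝟙ᵀg=13.365162  c=𝟙ᵀh=115.358506  D=ac−b²=30.701281
λ₁=(c·0.187−b)/D = (115.358506·0.187−13.365162)/30.701281 = 0.267314
λ₂=(a−b·0.187)/D = (1.814594−13.365162·0.187)/30.701281 = -0.022302
w* = 0.267314·g + -0.022302·h:
  w_0 = 0.267314·0.9740 + -0.022302·7.1351 = 0.1012  (Tesla)
  w_1 = 0.267314·2.3444 + -0.022302·17.8066 = 0.2296  (Walmart)
  w_2 = 0.267314·3.2828 + -0.022302·25.5651 = 0.3074  (Honeywell)
  w_3 = 0.267314·2.4809 + -0.022302·26.8422 = 0.0646  (GE)
  w_4 = 0.267314·2.1323 + -0.022302·10.1727 = 0.3431  (Lockheed)
  w_5 = 0.267314·1.6852 + -0.022302·10.2272 = 0.2224  (JPMorgan)
  w_6 = 0.267314·0.4655 + -0.022302·17.6096 = -0.2683  (Unilever)
Σw_i=1.0000  μᵀw=0.1870
σ²=wᵀΣw=λ₁·μ_p+λ₂ = 0.267314·0.187 + -0.022302 = 0.027686 ≈ 0.0277


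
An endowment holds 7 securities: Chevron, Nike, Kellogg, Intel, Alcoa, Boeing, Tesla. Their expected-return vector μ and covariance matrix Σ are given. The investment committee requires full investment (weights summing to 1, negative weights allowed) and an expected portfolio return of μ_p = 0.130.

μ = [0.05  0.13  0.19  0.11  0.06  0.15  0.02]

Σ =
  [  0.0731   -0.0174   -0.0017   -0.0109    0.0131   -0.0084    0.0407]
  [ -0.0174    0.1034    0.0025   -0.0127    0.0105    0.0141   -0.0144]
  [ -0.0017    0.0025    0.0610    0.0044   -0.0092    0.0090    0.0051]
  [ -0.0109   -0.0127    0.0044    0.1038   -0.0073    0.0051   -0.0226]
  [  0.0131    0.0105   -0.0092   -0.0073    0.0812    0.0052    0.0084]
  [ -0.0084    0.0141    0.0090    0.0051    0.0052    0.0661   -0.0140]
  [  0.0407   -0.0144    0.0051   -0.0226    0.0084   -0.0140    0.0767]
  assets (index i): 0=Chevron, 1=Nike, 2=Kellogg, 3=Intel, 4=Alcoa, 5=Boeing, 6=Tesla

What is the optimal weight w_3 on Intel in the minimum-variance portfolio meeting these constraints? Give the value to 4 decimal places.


0.1370

u=Σ⁻¹μ = [1.1398  1.2791  2.8355  1.2483  0.6846  1.6697  0.3051]
v=Σ⁻¹𝟙 = [10.9230  12.2494  13.3963  14.8655  9.4850  13.2383  14.4084]
a=μᵀu=1.196954  b=𝟙ᵀu=9.162088  c=𝟙ᵀv=88.565976  D=ac−b²=22.065509
λ₁=(c·0.130−b)/D = (88.565976·0.130−9.162088)/22.065509 = 0.106569
λ₂=(a−b·0.130)/D = (1.196954−9.162088·0.130)/22.065509 = 0.000267
w* = 0.106569·u + 0.000267·v:
  w_0 = 0.106569·1.1398 + 0.000267·10.9230 = 0.1244  (Chevron)
  w_1 = 0.106569·1.2791 + 0.000267·12.2494 = 0.1396  (Nike)
  w_2 = 0.106569·2.8355 + 0.000267·13.3963 = 0.3057  (Kellogg)
  w_3 = 0.106569·1.2483 + 0.000267·14.8655 = 0.1370  (Intel)
  w_4 = 0.106569·0.6846 + 0.000267·9.4850 = 0.0755  (Alcoa)
  w_5 = 0.106569·1.6697 + 0.000267·13.2383 = 0.1815  (Boeing)
  w_6 = 0.106569·0.3051 + 0.000267·14.4084 = 0.0364  (Tesla)
Σw_i=1.0000  μᵀw=0.1300
σ²=wᵀΣw=λ₁·μ_p+λ₂ = 0.106569·0.130 + 0.000267 = 0.014120 ≈ 0.0141


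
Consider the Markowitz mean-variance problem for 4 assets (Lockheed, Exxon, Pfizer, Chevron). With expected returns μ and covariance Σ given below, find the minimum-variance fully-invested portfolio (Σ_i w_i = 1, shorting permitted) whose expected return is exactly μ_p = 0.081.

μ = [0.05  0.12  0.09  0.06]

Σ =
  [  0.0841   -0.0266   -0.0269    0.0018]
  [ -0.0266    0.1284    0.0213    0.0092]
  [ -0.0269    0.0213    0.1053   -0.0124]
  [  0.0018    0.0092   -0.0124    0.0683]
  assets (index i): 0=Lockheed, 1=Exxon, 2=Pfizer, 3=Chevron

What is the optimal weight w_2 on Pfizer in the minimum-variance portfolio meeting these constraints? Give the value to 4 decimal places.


0.2634

g=Σ⁻¹μ = [1.2194  0.9418  1.0836  0.9162]
h=Σ⁻¹𝟙 = [18.7668  8.1490  14.4889  15.6795]
a=μᵀg=0.326481  b=𝟙ᵀg=4.160995  c=𝟙ᵀh=57.084266  D=ac−b²=1.323059
λ₁=(c·0.081−b)/D = (57.084266·0.081−4.160995)/1.323059 = 0.349819
λ₂=(a−b·0.081)/D = (0.326481−4.160995·0.081)/1.323059 = -0.007981
w* = 0.349819·g + -0.007981·h:
  w_0 = 0.349819·1.2194 + -0.007981·18.7668 = 0.2768  (Lockheed)
  w_1 = 0.349819·0.9418 + -0.007981·8.1490 = 0.2644  (Exxon)
  w_2 = 0.349819·1.0836 + -0.007981·14.4889 = 0.2634  (Pfizer)
  w_3 = 0.349819·0.9162 + -0.007981·15.6795 = 0.1954  (Chevron)
Σw_i=1.0000  μᵀw=0.0810
σ²=wᵀΣw=λ₁·μ_p+λ₂ = 0.349819·0.081 + -0.007981 = 0.020354 ≈ 0.0204


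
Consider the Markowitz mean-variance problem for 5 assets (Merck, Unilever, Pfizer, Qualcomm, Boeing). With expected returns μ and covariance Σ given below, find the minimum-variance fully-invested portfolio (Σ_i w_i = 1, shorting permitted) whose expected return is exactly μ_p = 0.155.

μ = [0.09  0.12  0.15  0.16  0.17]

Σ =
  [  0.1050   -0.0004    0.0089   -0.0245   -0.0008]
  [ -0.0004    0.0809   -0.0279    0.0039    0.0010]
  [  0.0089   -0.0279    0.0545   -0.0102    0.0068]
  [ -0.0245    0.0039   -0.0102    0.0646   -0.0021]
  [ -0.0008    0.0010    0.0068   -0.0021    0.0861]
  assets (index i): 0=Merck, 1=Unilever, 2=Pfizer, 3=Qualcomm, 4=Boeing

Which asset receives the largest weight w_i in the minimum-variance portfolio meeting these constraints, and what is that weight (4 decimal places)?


Pfizer (0.3587)

x=Σ⁻¹μ = [1.3374  2.8277  4.4385  3.5690  1.6905]
y=Σ⁻¹𝟙 = [12.7121  21.7331  30.7155  24.1523  9.6433]
a=μᵀx=1.983897  b=𝟙ᵀx=13.863120  c=𝟙ᵀy=98.956335  D=ac−b²=4.133127
λ₁=(c·0.155−b)/D = (98.956335·0.155−13.863120)/4.133127 = 0.356900
λ₂=(a−b·0.155)/D = (1.983897−13.863120·0.155)/4.133127 = -0.039894
w* = 0.356900·x + -0.039894·y:
  w_0 = 0.356900·1.3374 + -0.039894·12.7121 = -0.0298  (Merck)
  w_1 = 0.356900·2.8277 + -0.039894·21.7331 = 0.1422  (Unilever)
  w_2 = 0.356900·4.4385 + -0.039894·30.7155 = 0.3587  (Pfizer)
  w_3 = 0.356900·3.5690 + -0.039894·24.1523 = 0.3103  (Qualcomm)
  w_4 = 0.356900·1.6905 + -0.039894·9.6433 = 0.2186  (Boeing)
Σw_i=1.0000  μᵀw=0.1550
σ²=wᵀΣw=λ₁·μ_p+λ₂ = 0.356900·0.155 + -0.039894 = 0.015426 ≈ 0.0154


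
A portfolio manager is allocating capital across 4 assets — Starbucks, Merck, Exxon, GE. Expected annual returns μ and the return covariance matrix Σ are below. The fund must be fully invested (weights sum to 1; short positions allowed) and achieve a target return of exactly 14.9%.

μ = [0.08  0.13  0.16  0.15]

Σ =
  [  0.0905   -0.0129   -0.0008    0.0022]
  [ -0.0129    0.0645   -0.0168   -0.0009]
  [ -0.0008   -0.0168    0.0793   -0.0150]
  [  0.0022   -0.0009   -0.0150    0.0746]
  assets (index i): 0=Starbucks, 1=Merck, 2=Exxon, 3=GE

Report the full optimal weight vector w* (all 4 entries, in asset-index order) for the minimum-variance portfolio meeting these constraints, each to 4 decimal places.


-0.0117  0.2884  0.3948  0.3285

p=Σ⁻¹μ = [1.2960  3.1450  3.1990  2.6537]
q=Σ⁻¹𝟙 = [14.2480  24.1147  21.1795  17.5342]
a=μᵀp=1.422409  b=𝟙ᵀp=10.293608  c=𝟙ᵀq=77.076459  D=ac−b²=3.675911
λ₁=(c·0.149−b)/D = (77.076459·0.149−10.293608)/3.675911 = 0.323943
λ₂=(a−b·0.149)/D = (1.422409−10.293608·0.149)/3.675911 = -0.030289
w* = 0.323943·p + -0.030289·q:
  w_0 = 0.323943·1.2960 + -0.030289·14.2480 = -0.0117  (Starbucks)
  w_1 = 0.323943·3.1450 + -0.030289·24.1147 = 0.2884  (Merck)
  w_2 = 0.323943·3.1990 + -0.030289·21.1795 = 0.3948  (Exxon)
  w_3 = 0.323943·2.6537 + -0.030289·17.5342 = 0.3285  (GE)
Σw_i=1.0000  μᵀw=0.1490
σ²=wᵀΣw=λ₁·μ_p+λ₂ = 0.323943·0.149 + -0.030289 = 0.017979 ≈ 0.0180


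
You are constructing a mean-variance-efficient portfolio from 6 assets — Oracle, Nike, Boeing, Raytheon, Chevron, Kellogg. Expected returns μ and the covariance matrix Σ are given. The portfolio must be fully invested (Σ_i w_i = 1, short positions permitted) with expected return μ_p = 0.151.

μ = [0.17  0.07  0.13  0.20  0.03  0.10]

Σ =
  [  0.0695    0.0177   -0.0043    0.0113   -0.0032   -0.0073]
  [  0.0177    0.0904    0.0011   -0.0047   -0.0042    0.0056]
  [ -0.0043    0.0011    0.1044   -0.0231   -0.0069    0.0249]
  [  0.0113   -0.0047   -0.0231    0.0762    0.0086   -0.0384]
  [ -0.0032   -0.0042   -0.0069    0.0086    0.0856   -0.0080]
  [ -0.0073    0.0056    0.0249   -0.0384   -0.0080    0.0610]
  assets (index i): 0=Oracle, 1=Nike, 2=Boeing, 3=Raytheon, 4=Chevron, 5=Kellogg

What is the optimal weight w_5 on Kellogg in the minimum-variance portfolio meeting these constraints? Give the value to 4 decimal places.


0.3273

u=Σ⁻¹μ = [2.1318  0.3425  1.3893  4.9526  0.4797  4.4765]
v=Σ⁻¹𝟙 = [12.0168  8.6888  9.4717  30.3985  13.4511  34.0677]
a=μᵀu=2.019544  b=𝟙ᵀu=13.772406  c=𝟙ᵀv=108.094722  D=ac−b²=28.622874
λ₁=(c·0.151−b)/D = (108.094722·0.151−13.772406)/28.622874 = 0.089086
λ₂=(a−b·0.151)/D = (2.019544−13.772406·0.151)/28.622874 = -0.002099
w* = 0.089086·u + -0.002099·v:
  w_0 = 0.089086·2.1318 + -0.002099·12.0168 = 0.1647  (Oracle)
  w_1 = 0.089086·0.3425 + -0.002099·8.6888 = 0.0123  (Nike)
  w_2 = 0.089086·1.3893 + -0.002099·9.4717 = 0.1039  (Boeing)
  w_3 = 0.089086·4.9526 + -0.002099·30.3985 = 0.3774  (Raytheon)
  w_4 = 0.089086·0.4797 + -0.002099·13.4511 = 0.0145  (Chevron)
  w_5 = 0.089086·4.4765 + -0.002099·34.0677 = 0.3273  (Kellogg)
Σw_i=1.0000  μᵀw=0.1510
σ²=wᵀΣw=λ₁·μ_p+λ₂ = 0.089086·0.151 + -0.002099 = 0.011353 ≈ 0.0114


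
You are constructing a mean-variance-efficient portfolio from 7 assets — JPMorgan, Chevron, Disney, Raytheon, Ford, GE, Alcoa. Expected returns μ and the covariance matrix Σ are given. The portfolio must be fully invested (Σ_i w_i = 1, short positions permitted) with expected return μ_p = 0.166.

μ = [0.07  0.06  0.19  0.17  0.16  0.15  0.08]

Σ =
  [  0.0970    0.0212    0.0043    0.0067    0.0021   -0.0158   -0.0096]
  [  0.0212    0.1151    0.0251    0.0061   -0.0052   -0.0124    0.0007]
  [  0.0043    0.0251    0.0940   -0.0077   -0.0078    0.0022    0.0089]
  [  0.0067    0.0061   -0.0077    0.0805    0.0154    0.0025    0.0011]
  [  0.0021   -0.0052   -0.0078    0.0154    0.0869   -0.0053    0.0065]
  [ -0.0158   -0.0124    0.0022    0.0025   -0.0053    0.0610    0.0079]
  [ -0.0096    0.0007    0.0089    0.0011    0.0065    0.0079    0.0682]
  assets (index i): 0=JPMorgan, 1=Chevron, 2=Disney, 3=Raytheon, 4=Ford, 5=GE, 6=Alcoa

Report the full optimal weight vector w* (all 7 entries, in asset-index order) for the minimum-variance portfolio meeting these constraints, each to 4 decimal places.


0.0546  -0.0257  0.2760  0.2187  0.2074  0.2772  -0.0081

x=Σ⁻¹μ = [0.9148  0.1624  2.1232  1.7869  1.8275  2.6718  0.5106]
y=Σ⁻¹𝟙 = [11.9754  6.7394  8.3684  8.8153  11.1332  19.6532  11.7074]
a=μᵀx=1.514975  b=𝟙ᵀx=9.997131  c=𝟙ᵀy=78.392297  D=ac−b²=18.819744
λ₁=(c·0.166−b)/D = (78.392297·0.166−9.997131)/18.819744 = 0.160257
λ₂=(a−b·0.166)/D = (1.514975−9.997131·0.166)/18.819744 = -0.007681
w* = 0.160257·x + -0.007681·y:
  w_0 = 0.160257·0.9148 + -0.007681·11.9754 = 0.0546  (JPMorgan)
  w_1 = 0.160257·0.1624 + -0.007681·6.7394 = -0.0257  (Chevron)
  w_2 = 0.160257·2.1232 + -0.007681·8.3684 = 0.2760  (Disney)
  w_3 = 0.160257·1.7869 + -0.007681·8.8153 = 0.2187  (Raytheon)
  w_4 = 0.160257·1.8275 + -0.007681·11.1332 = 0.2074  (Ford)
  w_5 = 0.160257·2.6718 + -0.007681·19.6532 = 0.2772  (GE)
  w_6 = 0.160257·0.5106 + -0.007681·11.7074 = -0.0081  (Alcoa)
Σw_i=1.0000  μᵀw=0.1660
σ²=wᵀΣw=λ₁·μ_p+λ₂ = 0.160257·0.166 + -0.007681 = 0.018922 ≈ 0.0189


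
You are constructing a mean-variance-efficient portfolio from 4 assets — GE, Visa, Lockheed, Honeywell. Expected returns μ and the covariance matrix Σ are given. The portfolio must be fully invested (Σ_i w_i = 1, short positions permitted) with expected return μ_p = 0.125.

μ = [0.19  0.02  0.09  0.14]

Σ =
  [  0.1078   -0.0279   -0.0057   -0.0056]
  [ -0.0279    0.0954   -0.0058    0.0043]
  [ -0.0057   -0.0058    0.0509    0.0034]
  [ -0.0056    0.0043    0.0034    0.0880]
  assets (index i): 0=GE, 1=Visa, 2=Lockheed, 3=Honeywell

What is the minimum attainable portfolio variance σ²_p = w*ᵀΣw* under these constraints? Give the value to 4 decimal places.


0.0186

u=Σ⁻¹μ = [2.1847  0.8981  2.0077  1.6085]
v=Σ⁻¹𝟙 = [15.1013  15.7800  22.4217  10.6873]
a=μᵀu=0.838935  b=𝟙ᵀu=6.699010  c=𝟙ᵀv=63.990261  D=ac−b²=8.806918
λ₁=(c·0.125−b)/D = (63.990261·0.125−6.699010)/8.806918 = 0.147585
λ₂=(a−b·0.125)/D = (0.838935−6.699010·0.125)/8.806918 = 0.000177
w* = 0.147585·u + 0.000177·v:
  w_0 = 0.147585·2.1847 + 0.000177·15.1013 = 0.3251  (GE)
  w_1 = 0.147585·0.8981 + 0.000177·15.7800 = 0.1353  (Visa)
  w_2 = 0.147585·2.0077 + 0.000177·22.4217 = 0.3003  (Lockheed)
  w_3 = 0.147585·1.6085 + 0.000177·10.6873 = 0.2393  (Honeywell)
Σw_i=1.0000  μᵀw=0.1250
σ²=wᵀΣw=λ₁·μ_p+λ₂ = 0.147585·0.125 + 0.000177 = 0.018625 ≈ 0.0186


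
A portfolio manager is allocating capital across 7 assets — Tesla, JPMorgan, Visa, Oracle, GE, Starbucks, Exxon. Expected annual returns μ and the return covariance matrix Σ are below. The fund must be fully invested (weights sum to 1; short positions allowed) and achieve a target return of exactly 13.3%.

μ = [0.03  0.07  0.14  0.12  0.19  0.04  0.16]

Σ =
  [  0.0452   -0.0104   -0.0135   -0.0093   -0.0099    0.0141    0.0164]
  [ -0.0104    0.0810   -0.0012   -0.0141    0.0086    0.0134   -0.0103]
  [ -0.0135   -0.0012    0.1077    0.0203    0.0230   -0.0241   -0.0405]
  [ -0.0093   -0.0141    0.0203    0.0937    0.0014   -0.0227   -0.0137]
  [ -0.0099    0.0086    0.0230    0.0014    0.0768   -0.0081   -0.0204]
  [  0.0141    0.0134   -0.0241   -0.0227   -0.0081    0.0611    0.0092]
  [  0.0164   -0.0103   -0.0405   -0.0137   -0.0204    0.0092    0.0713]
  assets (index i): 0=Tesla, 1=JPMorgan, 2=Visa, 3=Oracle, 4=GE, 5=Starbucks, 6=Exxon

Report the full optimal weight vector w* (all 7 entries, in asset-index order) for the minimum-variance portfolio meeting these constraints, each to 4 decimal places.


x=Σ⁻¹μ = [0.5543  1.3386  2.5233  2.0513  3.0526  1.6732  4.7948]
y=Σ⁻¹𝟙 = [23.2748  17.5715  20.3877  20.1875  17.4597  20.6311  29.0031]
a=μᵀx=2.123828  b=𝟙ᵀx=15.988093  c=𝟙ᵀy=148.515311  D=ac−b²=59.801829
λ₁=(c·0.133−b)/D = (148.515311·0.133−15.988093)/59.801829 = 0.062949
λ₂=(a−b·0.133)/D = (2.123828−15.988093·0.133)/59.801829 = -0.000043
w* = 0.062949·x + -0.000043·y:
  w_0 = 0.062949·0.5543 + -0.000043·23.2748 = 0.0339  (Tesla)
  w_1 = 0.062949·1.3386 + -0.000043·17.5715 = 0.0835  (JPMorgan)
  w_2 = 0.062949·2.5233 + -0.000043·20.3877 = 0.1580  (Visa)
  w_3 = 0.062949·2.0513 + -0.000043·20.1875 = 0.1283  (Oracle)
  w_4 = 0.062949·3.0526 + -0.000043·17.4597 = 0.1914  (GE)
  w_5 = 0.062949·1.6732 + -0.000043·20.6311 = 0.1044  (Starbucks)
  w_6 = 0.062949·4.7948 + -0.000043·29.0031 = 0.3006  (Exxon)
Σw_i=1.0000  μᵀw=0.1330
σ²=wᵀΣw=λ₁·μ_p+λ₂ = 0.062949·0.133 + -0.000043 = 0.008329 ≈ 0.0083

0.0339  0.0835  0.1580  0.1283  0.1914  0.1044  0.3006


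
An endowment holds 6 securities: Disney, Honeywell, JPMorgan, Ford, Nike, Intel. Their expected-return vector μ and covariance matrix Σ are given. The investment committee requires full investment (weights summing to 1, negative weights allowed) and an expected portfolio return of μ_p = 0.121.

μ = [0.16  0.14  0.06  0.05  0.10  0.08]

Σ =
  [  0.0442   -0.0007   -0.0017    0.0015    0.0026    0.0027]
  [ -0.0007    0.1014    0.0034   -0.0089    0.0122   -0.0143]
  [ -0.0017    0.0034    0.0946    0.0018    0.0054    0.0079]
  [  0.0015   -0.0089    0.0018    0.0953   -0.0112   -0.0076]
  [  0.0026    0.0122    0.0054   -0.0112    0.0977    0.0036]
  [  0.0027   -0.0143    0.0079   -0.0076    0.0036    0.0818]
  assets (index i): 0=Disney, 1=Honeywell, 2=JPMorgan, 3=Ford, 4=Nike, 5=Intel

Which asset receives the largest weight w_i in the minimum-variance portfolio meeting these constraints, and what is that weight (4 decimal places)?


g=Σ⁻¹μ = [3.5233  1.5235  0.4910  0.7809  0.7607  1.1197]
h=Σ⁻¹𝟙 = [21.3517  11.7419  8.6487  13.1999  8.7358  13.5795]
a=μᵀg=1.011155  b=𝟙ᵀg=8.198995  c=𝟙ᵀh=77.257506  D=ac−b²=10.895805
λ₁=(c·0.121−b)/D = (77.257506·0.121−8.198995)/10.895805 = 0.105468
λ₂=(a−b·0.121)/D = (1.011155−8.198995·0.121)/10.895805 = 0.001751
w* = 0.105468·g + 0.001751·h:
  w_0 = 0.105468·3.5233 + 0.001751·21.3517 = 0.4090  (Disney)
  w_1 = 0.105468·1.5235 + 0.001751·11.7419 = 0.1812  (Honeywell)
  w_2 = 0.105468·0.4910 + 0.001751·8.6487 = 0.0669  (JPMorgan)
  w_3 = 0.105468·0.7809 + 0.001751·13.1999 = 0.1055  (Ford)
  w_4 = 0.105468·0.7607 + 0.001751·8.7358 = 0.0955  (Nike)
  w_5 = 0.105468·1.1197 + 0.001751·13.5795 = 0.1419  (Intel)
Σw_i=1.0000  μᵀw=0.1210
σ²=wᵀΣw=λ₁·μ_p+λ₂ = 0.105468·0.121 + 0.001751 = 0.014513 ≈ 0.0145

Disney (0.4090)


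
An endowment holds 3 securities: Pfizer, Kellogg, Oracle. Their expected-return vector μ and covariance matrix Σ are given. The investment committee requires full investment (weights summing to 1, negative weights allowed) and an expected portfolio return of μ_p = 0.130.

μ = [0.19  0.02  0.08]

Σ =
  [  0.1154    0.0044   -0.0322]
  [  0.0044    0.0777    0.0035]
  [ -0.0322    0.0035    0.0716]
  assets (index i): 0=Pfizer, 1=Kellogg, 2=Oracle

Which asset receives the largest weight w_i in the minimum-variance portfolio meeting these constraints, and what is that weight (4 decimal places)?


u=Σ⁻¹μ = [2.2371  0.0351  2.1217]
v=Σ⁻¹𝟙 = [13.7015  11.2121  19.5802]
a=μᵀu=0.595490  b=𝟙ᵀu=4.393942  c=𝟙ᵀv=44.493846  D=ac−b²=7.188896
λ₁=(c·0.130−b)/D = (44.493846·0.130−4.393942)/7.188896 = 0.193390
λ₂=(a−b·0.130)/D = (0.595490−4.393942·0.130)/7.188896 = 0.003377
w* = 0.193390·u + 0.003377·v:
  w_0 = 0.193390·2.2371 + 0.003377·13.7015 = 0.4789  (Pfizer)
  w_1 = 0.193390·0.0351 + 0.003377·11.2121 = 0.0447  (Kellogg)
  w_2 = 0.193390·2.1217 + 0.003377·19.5802 = 0.4764  (Oracle)
Σw_i=1.0000  μᵀw=0.1300
σ²=wᵀΣw=λ₁·μ_p+λ₂ = 0.193390·0.130 + 0.003377 = 0.028518 ≈ 0.0285

Pfizer (0.4789)


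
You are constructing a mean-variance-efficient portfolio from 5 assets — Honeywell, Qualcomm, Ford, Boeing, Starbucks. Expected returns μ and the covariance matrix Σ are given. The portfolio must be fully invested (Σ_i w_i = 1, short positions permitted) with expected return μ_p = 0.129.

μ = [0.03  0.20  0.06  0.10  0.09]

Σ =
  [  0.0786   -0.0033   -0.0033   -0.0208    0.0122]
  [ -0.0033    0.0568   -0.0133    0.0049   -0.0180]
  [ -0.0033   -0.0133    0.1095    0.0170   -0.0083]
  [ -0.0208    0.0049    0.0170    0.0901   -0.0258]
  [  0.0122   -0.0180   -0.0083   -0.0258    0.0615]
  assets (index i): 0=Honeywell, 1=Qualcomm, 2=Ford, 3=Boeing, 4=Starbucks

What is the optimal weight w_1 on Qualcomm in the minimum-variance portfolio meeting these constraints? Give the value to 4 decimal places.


g=Σ⁻¹μ = [0.5398  4.8335  1.1496  1.8101  3.6855]
h=Σ⁻¹𝟙 = [14.7400  29.8587  12.5762  19.6757  32.0267]
a=μᵀg=1.564569  b=𝟙ᵀg=12.018496  c=𝟙ᵀh=108.877385  D=ac−b²=25.901881
λ₁=(c·0.129−b)/D = (108.877385·0.129−12.018496)/25.901881 = 0.078245
λ₂=(a−b·0.129)/D = (1.564569−12.018496·0.129)/25.901881 = 0.000548
w* = 0.078245·g + 0.000548·h:
  w_0 = 0.078245·0.5398 + 0.000548·14.7400 = 0.0503  (Honeywell)
  w_1 = 0.078245·4.8335 + 0.000548·29.8587 = 0.3945  (Qualcomm)
  w_2 = 0.078245·1.1496 + 0.000548·12.5762 = 0.0968  (Ford)
  w_3 = 0.078245·1.8101 + 0.000548·19.6757 = 0.1524  (Boeing)
  w_4 = 0.078245·3.6855 + 0.000548·32.0267 = 0.3059  (Starbucks)
Σw_i=1.0000  μᵀw=0.1290
σ²=wᵀΣw=λ₁·μ_p+λ₂ = 0.078245·0.129 + 0.000548 = 0.010641 ≈ 0.0106

0.3945


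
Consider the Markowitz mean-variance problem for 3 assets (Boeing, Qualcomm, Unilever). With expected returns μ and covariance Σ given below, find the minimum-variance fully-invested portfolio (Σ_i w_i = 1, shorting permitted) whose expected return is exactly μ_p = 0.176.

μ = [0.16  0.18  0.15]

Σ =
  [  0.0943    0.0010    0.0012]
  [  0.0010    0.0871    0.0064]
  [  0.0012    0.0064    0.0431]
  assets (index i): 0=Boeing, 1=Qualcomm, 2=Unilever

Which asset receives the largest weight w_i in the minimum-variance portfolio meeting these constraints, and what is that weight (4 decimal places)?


x=Σ⁻¹μ = [1.6372  1.8152  3.1651]
y=Σ⁻¹𝟙 = [10.2275  9.7865  21.4639]
a=μᵀx=1.063462  b=𝟙ᵀx=6.617558  c=𝟙ᵀy=41.477916  D=ac−b²=0.318126
λ₁=(c·0.176−b)/D = (41.477916·0.176−6.617558)/0.318126 = 2.145553
λ₂=(a−b·0.176)/D = (1.063462−6.617558·0.176)/0.318126 = -0.318201
w* = 2.145553·x + -0.318201·y:
  w_0 = 2.145553·1.6372 + -0.318201·10.2275 = 0.2583  (Boeing)
  w_1 = 2.145553·1.8152 + -0.318201·9.7865 = 0.7806  (Qualcomm)
  w_2 = 2.145553·3.1651 + -0.318201·21.4639 = -0.0388  (Unilever)
Σw_i=1.0000  μᵀw=0.1760
σ²=wᵀΣw=λ₁·μ_p+λ₂ = 2.145553·0.176 + -0.318201 = 0.059416 ≈ 0.0594

Qualcomm (0.7806)


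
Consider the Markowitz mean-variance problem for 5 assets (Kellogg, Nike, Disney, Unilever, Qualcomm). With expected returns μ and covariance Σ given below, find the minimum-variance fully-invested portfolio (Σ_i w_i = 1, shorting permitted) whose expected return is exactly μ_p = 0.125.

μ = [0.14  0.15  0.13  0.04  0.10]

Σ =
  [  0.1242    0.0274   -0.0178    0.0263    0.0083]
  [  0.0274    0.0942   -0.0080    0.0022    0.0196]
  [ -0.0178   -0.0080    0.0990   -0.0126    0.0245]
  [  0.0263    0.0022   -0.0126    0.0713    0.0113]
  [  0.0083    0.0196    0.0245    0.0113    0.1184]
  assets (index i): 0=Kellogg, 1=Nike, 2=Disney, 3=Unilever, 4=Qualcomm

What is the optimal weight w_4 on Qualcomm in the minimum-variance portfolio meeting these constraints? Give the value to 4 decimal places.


x=Σ⁻¹μ = [0.9454  1.4083  1.6086  0.4259  0.1717]
y=Σ⁻¹𝟙 = [4.6923  9.4834  12.8403  13.8641  2.5670]
a=μᵀx=0.586930  b=𝟙ᵀx=4.559929  c=𝟙ᵀy=43.447046  D=ac−b²=4.707439
λ₁=(c·0.125−b)/D = (43.447046·0.125−4.559929)/4.707439 = 0.185016
λ₂=(a−b·0.125)/D = (0.586930−4.559929·0.125)/4.707439 = 0.003598
w* = 0.185016·x + 0.003598·y:
  w_0 = 0.185016·0.9454 + 0.003598·4.6923 = 0.1918  (Kellogg)
  w_1 = 0.185016·1.4083 + 0.003598·9.4834 = 0.2947  (Nike)
  w_2 = 0.185016·1.6086 + 0.003598·12.8403 = 0.3438  (Disney)
  w_3 = 0.185016·0.4259 + 0.003598·13.8641 = 0.1287  (Unilever)
  w_4 = 0.185016·0.1717 + 0.003598·2.5670 = 0.0410  (Qualcomm)
Σw_i=1.0000  μᵀw=0.1250
σ²=wᵀΣw=λ₁·μ_p+λ₂ = 0.185016·0.125 + 0.003598 = 0.026725 ≈ 0.0267

0.0410


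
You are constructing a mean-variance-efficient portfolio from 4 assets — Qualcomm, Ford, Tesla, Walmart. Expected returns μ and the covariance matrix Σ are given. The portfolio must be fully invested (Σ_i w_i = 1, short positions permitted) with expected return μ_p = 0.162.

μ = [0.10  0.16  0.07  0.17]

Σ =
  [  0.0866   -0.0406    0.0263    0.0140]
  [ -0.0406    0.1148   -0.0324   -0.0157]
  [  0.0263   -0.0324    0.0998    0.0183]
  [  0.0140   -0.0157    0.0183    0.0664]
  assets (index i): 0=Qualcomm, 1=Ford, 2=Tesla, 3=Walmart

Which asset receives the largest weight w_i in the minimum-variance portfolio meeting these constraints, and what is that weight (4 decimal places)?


Walmart (0.5456)

g=Σ⁻¹μ = [1.7401  2.5335  0.5828  2.6318]
h=Σ⁻¹𝟙 = [15.1772  18.6445  9.5741  13.6300]
a=μᵀg=1.067565  b=𝟙ᵀg=7.488123  c=𝟙ᵀh=57.025761  D=ac−b²=4.806714
λ₁=(c·0.162−b)/D = (57.025761·0.162−7.488123)/4.806714 = 0.364085
λ₂=(a−b·0.162)/D = (1.067565−7.488123·0.162)/4.806714 = -0.030272
w* = 0.364085·g + -0.030272·h:
  w_0 = 0.364085·1.7401 + -0.030272·15.1772 = 0.1741  (Qualcomm)
  w_1 = 0.364085·2.5335 + -0.030272·18.6445 = 0.3580  (Ford)
  w_2 = 0.364085·0.5828 + -0.030272·9.5741 = -0.0777  (Tesla)
  w_3 = 0.364085·2.6318 + -0.030272·13.6300 = 0.5456  (Walmart)
Σw_i=1.0000  μᵀw=0.1620
σ²=wᵀΣw=λ₁·μ_p+λ₂ = 0.364085·0.162 + -0.030272 = 0.028709 ≈ 0.0287
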